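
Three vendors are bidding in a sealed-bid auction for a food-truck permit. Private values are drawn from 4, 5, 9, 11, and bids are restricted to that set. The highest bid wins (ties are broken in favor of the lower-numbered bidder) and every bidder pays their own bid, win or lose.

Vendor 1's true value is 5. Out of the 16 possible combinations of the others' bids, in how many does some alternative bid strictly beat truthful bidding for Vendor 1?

13

Others bid (4, 4): truth gives 0; bid 4 gives 1 > 0. Violating.
Others bid (4, 9): truth gives -5; bid 4 gives -4 > -5. Violating.
Others bid (4, 11): truth gives -5; bid 4 gives -4 > -5. Violating.
Others bid (5, 9): truth gives -5; bid 4 gives -4 > -5. Violating.
Others bid (4, 5): truth gives 0; no alternative beats it.
Others bid (5, 4): truth gives 0; no alternative beats it.
(Checking all 16 profiles: 13 have a profitable deviation, 3 do not.)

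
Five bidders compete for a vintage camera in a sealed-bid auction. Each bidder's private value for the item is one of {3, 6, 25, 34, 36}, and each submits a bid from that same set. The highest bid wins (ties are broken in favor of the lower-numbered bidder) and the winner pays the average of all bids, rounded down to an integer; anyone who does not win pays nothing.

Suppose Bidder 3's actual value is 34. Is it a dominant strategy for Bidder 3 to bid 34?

Consider the case where Bidder 1 bids 3, Bidder 2 bids 3, Bidder 4 bids 3 and Bidder 5 bids 3.
Truthful bid 34: wins, pays 9, utility 34 - 9 = 25.
Bid 6 instead: wins, pays 3, utility 34 - 3 = 31.
Since 31 > 25, bidding 6 is strictly better here, so truthful bidding is not dominant.

No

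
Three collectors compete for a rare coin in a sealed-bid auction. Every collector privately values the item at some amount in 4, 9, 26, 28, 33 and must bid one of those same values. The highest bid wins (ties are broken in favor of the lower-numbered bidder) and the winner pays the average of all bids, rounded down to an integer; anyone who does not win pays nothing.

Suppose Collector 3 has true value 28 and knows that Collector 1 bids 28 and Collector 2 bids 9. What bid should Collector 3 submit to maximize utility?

Bid 4: loses, pays 0, utility 0.
Bid 9: loses, pays 0, utility 0.
Bid 26: loses, pays 0, utility 0.
Bid 28: loses, pays 0, utility 0.
Bid 33: wins, pays 23, utility 28 - 23 = 5.
The best choice is 33 with utility 5.

33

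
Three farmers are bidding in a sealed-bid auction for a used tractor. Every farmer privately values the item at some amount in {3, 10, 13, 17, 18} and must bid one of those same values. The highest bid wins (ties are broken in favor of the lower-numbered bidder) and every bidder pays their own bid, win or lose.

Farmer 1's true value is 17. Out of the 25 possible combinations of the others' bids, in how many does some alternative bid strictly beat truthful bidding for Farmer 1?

Others bid (3, 3): truth gives 0; bid 3 gives 14 > 0. Violating.
Others bid (3, 10): truth gives 0; bid 10 gives 7 > 0. Violating.
Others bid (3, 13): truth gives 0; bid 13 gives 4 > 0. Violating.
Others bid (3, 18): truth gives -17; bid 18 gives -1 > -17. Violating.
Others bid (3, 17): truth gives 0; no alternative beats it.
Others bid (10, 17): truth gives 0; no alternative beats it.
(Checking all 25 profiles: 18 have a profitable deviation, 7 do not.)

18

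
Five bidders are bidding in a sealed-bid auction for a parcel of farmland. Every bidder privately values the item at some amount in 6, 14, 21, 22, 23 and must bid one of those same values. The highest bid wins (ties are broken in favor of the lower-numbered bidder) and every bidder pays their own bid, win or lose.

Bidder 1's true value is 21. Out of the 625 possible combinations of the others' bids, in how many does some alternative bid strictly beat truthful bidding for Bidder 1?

Others bid (6, 6, 6, 6): truth gives 0; bid 6 gives 15 > 0. Violating.
Others bid (6, 6, 6, 14): truth gives 0; bid 14 gives 7 > 0. Violating.
Others bid (6, 6, 6, 22): truth gives -21; bid 22 gives -1 > -21. Violating.
Others bid (6, 6, 6, 23): truth gives -21; bid 23 gives -2 > -21. Violating.
Others bid (6, 6, 6, 21): truth gives 0; no alternative beats it.
Others bid (6, 6, 14, 21): truth gives 0; no alternative beats it.
(Checking all 625 profiles: 560 have a profitable deviation, 65 do not.)

560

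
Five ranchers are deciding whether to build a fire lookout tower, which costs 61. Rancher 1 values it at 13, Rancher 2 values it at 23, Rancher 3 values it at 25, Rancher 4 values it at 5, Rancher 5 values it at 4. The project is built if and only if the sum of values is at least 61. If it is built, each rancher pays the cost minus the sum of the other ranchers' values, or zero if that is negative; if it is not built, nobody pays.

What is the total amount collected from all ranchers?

Total value 70 ≥ cost 61, so it is built.
Rancher 1: others sum to 57; max(0, 61 - 57) = 4.
Rancher 2: others sum to 47; max(0, 61 - 47) = 14.
Rancher 3: others sum to 45; max(0, 61 - 45) = 16.
Rancher 4: others sum to 65; max(0, 61 - 65) = 0.
Rancher 5: others sum to 66; max(0, 61 - 66) = 0.
Total collected = 4 + 14 + 16 + 0 + 0 = 34.

34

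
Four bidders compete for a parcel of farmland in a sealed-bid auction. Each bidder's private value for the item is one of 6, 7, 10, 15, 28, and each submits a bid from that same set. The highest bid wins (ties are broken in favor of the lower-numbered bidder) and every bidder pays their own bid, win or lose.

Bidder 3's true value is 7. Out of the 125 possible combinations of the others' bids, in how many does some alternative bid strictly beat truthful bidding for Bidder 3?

Others bid (6, 6, 10): truth gives -7; bid 10 gives -3 > -7. Violating.
Others bid (6, 6, 15): truth gives -7; bid 6 gives -6 > -7. Violating.
Others bid (6, 6, 28): truth gives -7; bid 6 gives -6 > -7. Violating.
Others bid (6, 7, 6): truth gives -7; bid 10 gives -3 > -7. Violating.
Others bid (6, 6, 6): truth gives 0; no alternative beats it.
Others bid (6, 6, 7): truth gives 0; no alternative beats it.
(Checking all 125 profiles: 123 have a profitable deviation, 2 do not.)

123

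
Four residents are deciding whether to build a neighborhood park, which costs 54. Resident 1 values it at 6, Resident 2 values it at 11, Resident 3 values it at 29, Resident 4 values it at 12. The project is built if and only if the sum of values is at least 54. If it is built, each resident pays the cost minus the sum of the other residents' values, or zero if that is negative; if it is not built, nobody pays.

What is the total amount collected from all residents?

42

Total value 58 ≥ cost 54, so it is built.
Resident 1: others sum to 52; max(0, 54 - 52) = 2.
Resident 2: others sum to 47; max(0, 54 - 47) = 7.
Resident 3: others sum to 29; max(0, 54 - 29) = 25.
Resident 4: others sum to 46; max(0, 54 - 46) = 8.
Total collected = 2 + 7 + 25 + 8 = 42.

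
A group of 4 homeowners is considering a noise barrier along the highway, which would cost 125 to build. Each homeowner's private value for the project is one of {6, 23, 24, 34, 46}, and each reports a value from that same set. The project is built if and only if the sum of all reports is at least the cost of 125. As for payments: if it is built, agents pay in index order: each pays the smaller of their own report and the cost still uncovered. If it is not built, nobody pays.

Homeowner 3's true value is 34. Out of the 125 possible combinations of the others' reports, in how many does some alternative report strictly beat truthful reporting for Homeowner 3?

26

Others report (23, 34, 46): truth gives 0; report 23 gives 11 > 0. Violating.
Others report (23, 46, 34): truth gives 0; report 23 gives 11 > 0. Violating.
Others report (23, 46, 46): truth gives 0; report 23 gives 11 > 0. Violating.
Others report (24, 34, 46): truth gives 0; report 23 gives 11 > 0. Violating.
Others report (6, 6, 6): truth gives 0; no alternative beats it.
Others report (6, 6, 23): truth gives 0; no alternative beats it.
(Checking all 125 profiles: 26 have a profitable deviation, 99 do not.)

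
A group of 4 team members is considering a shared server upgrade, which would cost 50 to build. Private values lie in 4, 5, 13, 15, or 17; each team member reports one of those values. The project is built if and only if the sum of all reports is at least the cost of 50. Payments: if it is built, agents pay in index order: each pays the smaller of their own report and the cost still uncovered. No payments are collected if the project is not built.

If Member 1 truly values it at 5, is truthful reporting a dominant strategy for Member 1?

No

Consider the case where Member 2 reports 13, Member 3 reports 17 and Member 4 reports 17.
Truthful report 5: project built, pays 5, utility 5 - 5 = 0.
Report 4 instead: project built, pays 4, utility 5 - 4 = 1.
Since 1 > 0, reporting 4 is strictly better here, so truthful reporting is not dominant.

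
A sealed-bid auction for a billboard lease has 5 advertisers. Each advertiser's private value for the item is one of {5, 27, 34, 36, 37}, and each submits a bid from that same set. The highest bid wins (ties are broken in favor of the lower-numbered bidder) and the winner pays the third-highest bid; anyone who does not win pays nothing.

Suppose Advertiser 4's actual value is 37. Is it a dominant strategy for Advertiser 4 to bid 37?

Check each profile of the others' bids and compare truth against every alternative bid.
Others bid (5, 5, 5, 37): truth gives 32, best alternative gives 0.
Others bid (5, 5, 36, 5): truth gives 32, best alternative gives 0.
Others bid (5, 36, 5, 5): truth gives 32, best alternative gives 0.
Others bid (36, 5, 5, 5): truth gives 32, best alternative gives 0.
Others bid (5, 5, 27, 37): truth gives 10, best alternative gives 0.
Others bid (5, 5, 36, 27): truth gives 10, best alternative gives 0.
(Remaining 619 profiles checked similarly; truth is weakly best in each.)
In every case the truthful bid is at least as good as any alternative, so it is a dominant strategy.

Yes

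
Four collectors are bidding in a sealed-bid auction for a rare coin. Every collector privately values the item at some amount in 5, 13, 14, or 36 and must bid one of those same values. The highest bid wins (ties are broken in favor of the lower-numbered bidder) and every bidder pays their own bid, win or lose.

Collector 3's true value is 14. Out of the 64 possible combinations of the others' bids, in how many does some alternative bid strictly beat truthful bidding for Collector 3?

Others bid (5, 5, 5): truth gives 0; bid 13 gives 1 > 0. Violating.
Others bid (5, 5, 13): truth gives 0; bid 13 gives 1 > 0. Violating.
Others bid (5, 5, 36): truth gives -14; bid 5 gives -5 > -14. Violating.
Others bid (5, 13, 36): truth gives -14; bid 5 gives -5 > -14. Violating.
Others bid (5, 5, 14): truth gives 0; no alternative beats it.
Others bid (5, 13, 5): truth gives 0; no alternative beats it.
(Checking all 64 profiles: 54 have a profitable deviation, 10 do not.)

54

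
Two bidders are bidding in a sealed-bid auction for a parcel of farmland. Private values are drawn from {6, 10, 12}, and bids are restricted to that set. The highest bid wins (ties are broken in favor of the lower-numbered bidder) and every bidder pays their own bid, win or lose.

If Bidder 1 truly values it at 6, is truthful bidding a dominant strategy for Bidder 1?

No

Consider the case where Bidder 2 bids 10.
Truthful bid 6: loses but pays 6, utility -6.
Bid 10 instead: wins, pays 10, utility 6 - 10 = -4.
Since -4 > -6, bidding 10 is strictly better here, so truthful bidding is not dominant.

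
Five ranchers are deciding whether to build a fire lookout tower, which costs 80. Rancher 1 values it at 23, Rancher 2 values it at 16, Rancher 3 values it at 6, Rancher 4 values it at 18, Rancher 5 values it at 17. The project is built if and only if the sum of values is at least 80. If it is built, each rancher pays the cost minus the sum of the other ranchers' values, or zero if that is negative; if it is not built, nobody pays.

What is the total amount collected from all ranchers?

Total value 80 ≥ cost 80, so it is built.
Rancher 1: others sum to 57; max(0, 80 - 57) = 23.
Rancher 2: others sum to 64; max(0, 80 - 64) = 16.
Rancher 3: others sum to 74; max(0, 80 - 74) = 6.
Rancher 4: others sum to 62; max(0, 80 - 62) = 18.
Rancher 5: others sum to 63; max(0, 80 - 63) = 17.
Total collected = 23 + 16 + 6 + 18 + 17 = 80.

80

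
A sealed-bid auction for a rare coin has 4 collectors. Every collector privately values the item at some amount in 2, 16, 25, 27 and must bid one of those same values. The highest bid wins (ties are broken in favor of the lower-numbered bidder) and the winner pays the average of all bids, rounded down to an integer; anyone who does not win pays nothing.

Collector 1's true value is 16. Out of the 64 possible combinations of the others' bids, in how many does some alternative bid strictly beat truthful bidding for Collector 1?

Others bid (2, 2, 2): truth gives 11; bid 2 gives 14 > 11. Violating.
Others bid (2, 2, 25): truth gives 0; bid 25 gives 3 > 0. Violating.
Others bid (2, 2, 27): truth gives 0; bid 27 gives 2 > 0. Violating.
Others bid (2, 25, 2): truth gives 0; bid 25 gives 3 > 0. Violating.
Others bid (2, 2, 16): truth gives 7; no alternative beats it.
Others bid (2, 16, 2): truth gives 7; no alternative beats it.
(Checking all 64 profiles: 7 have a profitable deviation, 57 do not.)

7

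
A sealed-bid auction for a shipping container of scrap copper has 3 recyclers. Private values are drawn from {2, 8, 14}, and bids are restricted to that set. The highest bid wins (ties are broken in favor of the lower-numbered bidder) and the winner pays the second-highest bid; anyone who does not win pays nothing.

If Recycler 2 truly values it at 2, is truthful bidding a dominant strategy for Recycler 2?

Yes

Check each profile of the others' bids and compare truth against every alternative bid.
Others bid (2, 8): truth gives 0, best alternative gives -6.
Others bid (2, 2): truth gives 0, best alternative gives 0.
Others bid (2, 14): truth gives 0, best alternative gives 0.
Others bid (8, 2): truth gives 0, best alternative gives 0.
Others bid (8, 8): truth gives 0, best alternative gives 0.
Others bid (8, 14): truth gives 0, best alternative gives 0.
(Remaining 3 profiles checked similarly; truth is weakly best in each.)
In every case the truthful bid is at least as good as any alternative, so it is a dominant strategy.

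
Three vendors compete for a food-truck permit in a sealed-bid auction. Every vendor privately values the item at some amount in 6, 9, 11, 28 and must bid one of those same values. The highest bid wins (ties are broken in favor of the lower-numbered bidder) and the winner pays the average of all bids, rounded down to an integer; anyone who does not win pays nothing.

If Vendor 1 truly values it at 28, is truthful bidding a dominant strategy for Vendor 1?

Consider the case where Vendor 2 bids 6 and Vendor 3 bids 6.
Truthful bid 28: wins, pays 13, utility 28 - 13 = 15.
Bid 6 instead: wins, pays 6, utility 28 - 6 = 22.
Since 22 > 15, bidding 6 is strictly better here, so truthful bidding is not dominant.

No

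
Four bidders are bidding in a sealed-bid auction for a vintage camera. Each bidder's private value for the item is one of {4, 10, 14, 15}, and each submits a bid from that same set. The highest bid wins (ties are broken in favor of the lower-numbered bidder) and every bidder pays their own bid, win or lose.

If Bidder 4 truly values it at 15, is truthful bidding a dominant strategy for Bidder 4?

No

Consider the case where Bidder 1 bids 4, Bidder 2 bids 4 and Bidder 3 bids 4.
Truthful bid 15: wins, pays 15, utility 15 - 15 = 0.
Bid 10 instead: wins, pays 10, utility 15 - 10 = 5.
Since 5 > 0, bidding 10 is strictly better here, so truthful bidding is not dominant.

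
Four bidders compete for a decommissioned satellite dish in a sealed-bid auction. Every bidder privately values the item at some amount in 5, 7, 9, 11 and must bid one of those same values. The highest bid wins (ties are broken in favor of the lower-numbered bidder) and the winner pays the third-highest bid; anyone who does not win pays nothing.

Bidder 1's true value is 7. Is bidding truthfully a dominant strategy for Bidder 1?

No

Consider the case where Bidder 2 bids 5, Bidder 3 bids 5 and Bidder 4 bids 9.
Truthful bid 7: loses, pays 0, utility 0.
Bid 9 instead: wins, pays 5, utility 7 - 5 = 2.
Since 2 > 0, bidding 9 is strictly better here, so truthful bidding is not dominant.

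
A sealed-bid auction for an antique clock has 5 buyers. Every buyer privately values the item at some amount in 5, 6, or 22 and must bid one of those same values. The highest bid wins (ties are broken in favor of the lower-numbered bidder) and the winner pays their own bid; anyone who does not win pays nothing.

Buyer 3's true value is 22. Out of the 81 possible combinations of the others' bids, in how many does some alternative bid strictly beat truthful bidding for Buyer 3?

Others bid (5, 5, 5, 5): truth gives 0; bid 6 gives 16 > 0. Violating.
Others bid (5, 5, 5, 6): truth gives 0; bid 6 gives 16 > 0. Violating.
Others bid (5, 5, 6, 5): truth gives 0; bid 6 gives 16 > 0. Violating.
Others bid (5, 5, 6, 6): truth gives 0; bid 6 gives 16 > 0. Violating.
Others bid (5, 5, 5, 22): truth gives 0; no alternative beats it.
Others bid (5, 5, 6, 22): truth gives 0; no alternative beats it.
(Checking all 81 profiles: 4 have a profitable deviation, 77 do not.)

4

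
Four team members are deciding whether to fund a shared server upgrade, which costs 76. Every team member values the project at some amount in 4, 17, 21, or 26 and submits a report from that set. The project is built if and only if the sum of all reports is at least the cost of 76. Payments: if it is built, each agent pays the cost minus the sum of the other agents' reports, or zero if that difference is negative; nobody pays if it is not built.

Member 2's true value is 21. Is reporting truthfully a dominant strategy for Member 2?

Yes

Check each profile of the others' reports and compare truth against every alternative report.
Others report (26, 26, 26): truth gives 21, best alternative gives 21.
Others report (21, 26, 26): truth gives 18, best alternative gives 18.
Others report (26, 21, 26): truth gives 18, best alternative gives 18.
Others report (26, 26, 21): truth gives 18, best alternative gives 18.
Others report (17, 26, 26): truth gives 14, best alternative gives 14.
Others report (26, 17, 26): truth gives 14, best alternative gives 14.
(Remaining 58 profiles checked similarly; truth is weakly best in each.)
In every case the truthful report is at least as good as any alternative, so it is a dominant strategy.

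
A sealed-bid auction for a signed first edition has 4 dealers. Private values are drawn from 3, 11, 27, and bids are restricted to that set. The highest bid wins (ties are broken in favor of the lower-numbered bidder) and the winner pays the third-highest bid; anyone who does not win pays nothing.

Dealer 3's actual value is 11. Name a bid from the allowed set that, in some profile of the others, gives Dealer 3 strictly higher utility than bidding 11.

27

Suppose Dealer 1 bids 3, Dealer 2 bids 3 and Dealer 4 bids 27.
Bid 11: loses, pays 0, utility 0.
Bid 27: wins, pays 3, utility 11 - 3 = 8.
So bidding 27 beats truth here (8 > 0).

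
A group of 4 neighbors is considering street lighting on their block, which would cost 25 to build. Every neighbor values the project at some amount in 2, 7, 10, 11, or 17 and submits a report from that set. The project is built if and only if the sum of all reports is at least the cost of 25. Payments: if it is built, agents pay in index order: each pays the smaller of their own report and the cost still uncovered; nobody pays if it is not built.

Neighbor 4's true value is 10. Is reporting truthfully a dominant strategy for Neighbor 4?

Check each profile of the others' reports and compare truth against every alternative report.
Others report (2, 7, 17): truth gives 10, best alternative gives 10.
Others report (2, 10, 17): truth gives 10, best alternative gives 10.
Others report (2, 11, 17): truth gives 10, best alternative gives 10.
Others report (2, 17, 7): truth gives 10, best alternative gives 10.
Others report (2, 17, 10): truth gives 10, best alternative gives 10.
Others report (2, 17, 11): truth gives 10, best alternative gives 10.
(Remaining 119 profiles checked similarly; truth is weakly best in each.)
In every case the truthful report is at least as good as any alternative, so it is a dominant strategy.

Yes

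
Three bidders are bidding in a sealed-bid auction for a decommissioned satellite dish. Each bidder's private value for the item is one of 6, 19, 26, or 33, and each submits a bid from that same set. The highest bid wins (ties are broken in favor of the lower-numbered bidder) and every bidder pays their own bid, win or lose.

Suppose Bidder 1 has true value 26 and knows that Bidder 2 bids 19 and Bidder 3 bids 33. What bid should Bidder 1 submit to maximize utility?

Bid 6: loses but pays 6, utility -6.
Bid 19: loses but pays 19, utility -19.
Bid 26: loses but pays 26, utility -26.
Bid 33: wins, pays 33, utility 26 - 33 = -7.
The best choice is 6 with utility -6.

6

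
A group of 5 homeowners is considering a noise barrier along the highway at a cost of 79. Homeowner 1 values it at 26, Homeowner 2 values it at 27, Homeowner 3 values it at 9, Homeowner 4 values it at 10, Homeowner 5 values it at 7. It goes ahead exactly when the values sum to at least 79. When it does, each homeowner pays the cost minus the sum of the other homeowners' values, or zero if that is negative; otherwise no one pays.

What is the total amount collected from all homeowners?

79

Total value 79 ≥ cost 79, so it is built.
Homeowner 1: others sum to 53; max(0, 79 - 53) = 26.
Homeowner 2: others sum to 52; max(0, 79 - 52) = 27.
Homeowner 3: others sum to 70; max(0, 79 - 70) = 9.
Homeowner 4: others sum to 69; max(0, 79 - 69) = 10.
Homeowner 5: others sum to 72; max(0, 79 - 72) = 7.
Total collected = 26 + 27 + 9 + 10 + 7 = 79.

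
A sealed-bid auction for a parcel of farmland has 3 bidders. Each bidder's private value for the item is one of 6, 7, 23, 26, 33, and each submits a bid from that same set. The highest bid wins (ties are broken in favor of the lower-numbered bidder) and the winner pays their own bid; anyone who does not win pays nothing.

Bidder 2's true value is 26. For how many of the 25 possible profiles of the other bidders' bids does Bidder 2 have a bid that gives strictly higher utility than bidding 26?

6

Others bid (6, 6): truth gives 0; bid 7 gives 19 > 0. Violating.
Others bid (6, 7): truth gives 0; bid 7 gives 19 > 0. Violating.
Others bid (6, 23): truth gives 0; bid 23 gives 3 > 0. Violating.
Others bid (7, 6): truth gives 0; bid 23 gives 3 > 0. Violating.
Others bid (6, 26): truth gives 0; no alternative beats it.
Others bid (6, 33): truth gives 0; no alternative beats it.
(Checking all 25 profiles: 6 have a profitable deviation, 19 do not.)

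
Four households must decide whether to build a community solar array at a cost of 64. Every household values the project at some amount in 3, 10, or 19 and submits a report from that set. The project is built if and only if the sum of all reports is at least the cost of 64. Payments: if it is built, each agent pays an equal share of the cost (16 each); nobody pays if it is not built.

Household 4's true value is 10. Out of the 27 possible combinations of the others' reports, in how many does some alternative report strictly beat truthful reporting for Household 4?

1

Others report (19, 19, 19): truth gives -6; report 3 gives 0 > -6. Violating.
Others report (3, 3, 3): truth gives 0; no alternative beats it.
Others report (3, 3, 10): truth gives 0; no alternative beats it.
(Checking all 27 profiles: 1 has a profitable deviation, 26 do not.)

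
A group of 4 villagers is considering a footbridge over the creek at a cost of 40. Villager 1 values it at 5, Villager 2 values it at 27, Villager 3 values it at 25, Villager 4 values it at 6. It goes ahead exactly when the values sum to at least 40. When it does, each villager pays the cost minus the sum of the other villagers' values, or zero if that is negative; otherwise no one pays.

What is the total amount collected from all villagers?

Total value 63 ≥ cost 40, so it is built.
Villager 1: others sum to 58; max(0, 40 - 58) = 0.
Villager 2: others sum to 36; max(0, 40 - 36) = 4.
Villager 3: others sum to 38; max(0, 40 - 38) = 2.
Villager 4: others sum to 57; max(0, 40 - 57) = 0.
Total collected = 0 + 4 + 2 + 0 = 6.

6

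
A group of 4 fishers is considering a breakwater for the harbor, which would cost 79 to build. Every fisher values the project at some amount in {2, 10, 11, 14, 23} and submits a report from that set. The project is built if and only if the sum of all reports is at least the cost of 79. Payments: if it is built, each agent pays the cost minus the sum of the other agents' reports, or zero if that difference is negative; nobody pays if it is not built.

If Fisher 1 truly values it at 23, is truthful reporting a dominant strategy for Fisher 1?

Yes

Check each profile of the others' reports and compare truth against every alternative report.
Others report (14, 23, 23): truth gives 4, best alternative gives 0.
Others report (23, 14, 23): truth gives 4, best alternative gives 0.
Others report (23, 23, 14): truth gives 4, best alternative gives 0.
Others report (11, 23, 23): truth gives 1, best alternative gives 0.
Others report (23, 11, 23): truth gives 1, best alternative gives 0.
Others report (23, 23, 11): truth gives 1, best alternative gives 0.
(Remaining 119 profiles checked similarly; truth is weakly best in each.)
In every case the truthful report is at least as good as any alternative, so it is a dominant strategy.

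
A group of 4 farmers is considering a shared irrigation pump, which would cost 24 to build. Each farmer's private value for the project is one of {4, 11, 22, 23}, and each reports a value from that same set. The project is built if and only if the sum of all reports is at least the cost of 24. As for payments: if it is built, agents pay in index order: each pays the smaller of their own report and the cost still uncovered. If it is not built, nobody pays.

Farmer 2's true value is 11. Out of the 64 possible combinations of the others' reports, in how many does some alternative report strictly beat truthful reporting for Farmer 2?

Others report (4, 4, 22): truth gives 0; report 4 gives 7 > 0. Violating.
Others report (4, 4, 23): truth gives 0; report 4 gives 7 > 0. Violating.
Others report (4, 11, 11): truth gives 0; report 4 gives 7 > 0. Violating.
Others report (4, 11, 22): truth gives 0; report 4 gives 7 > 0. Violating.
Others report (4, 4, 4): truth gives 0; no alternative beats it.
Others report (4, 4, 11): truth gives 0; no alternative beats it.
(Checking all 64 profiles: 28 have a profitable deviation, 36 do not.)

28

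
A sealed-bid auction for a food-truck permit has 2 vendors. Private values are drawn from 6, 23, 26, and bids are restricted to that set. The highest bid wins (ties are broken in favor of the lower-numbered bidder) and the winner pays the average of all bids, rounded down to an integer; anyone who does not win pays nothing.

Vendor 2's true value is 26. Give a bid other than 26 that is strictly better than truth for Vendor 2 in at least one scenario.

Suppose Vendor 1 bids 6.
Bid 26: wins, pays 16, utility 26 - 16 = 10.
Bid 23: wins, pays 14, utility 26 - 14 = 12.
So bidding 23 beats truth here (12 > 10).

23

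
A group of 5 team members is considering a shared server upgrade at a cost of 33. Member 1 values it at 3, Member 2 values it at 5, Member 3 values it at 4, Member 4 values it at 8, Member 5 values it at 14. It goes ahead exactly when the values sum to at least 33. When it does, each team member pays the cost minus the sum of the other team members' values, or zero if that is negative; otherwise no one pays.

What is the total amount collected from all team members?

Total value 34 ≥ cost 33, so it is built.
Member 1: others sum to 31; max(0, 33 - 31) = 2.
Member 2: others sum to 29; max(0, 33 - 29) = 4.
Member 3: others sum to 30; max(0, 33 - 30) = 3.
Member 4: others sum to 26; max(0, 33 - 26) = 7.
Member 5: others sum to 20; max(0, 33 - 20) = 13.
Total collected = 2 + 4 + 3 + 7 + 13 = 29.

29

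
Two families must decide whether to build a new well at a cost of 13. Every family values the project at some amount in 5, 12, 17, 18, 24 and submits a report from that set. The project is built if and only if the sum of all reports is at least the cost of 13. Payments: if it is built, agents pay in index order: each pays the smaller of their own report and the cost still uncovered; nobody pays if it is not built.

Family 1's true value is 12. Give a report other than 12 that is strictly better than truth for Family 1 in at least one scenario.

Suppose Family 2 reports 12.
Report 12: project built, pays 12, utility 12 - 12 = 0.
Report 5: project built, pays 5, utility 12 - 5 = 7.
So reporting 5 beats truth here (7 > 0).

5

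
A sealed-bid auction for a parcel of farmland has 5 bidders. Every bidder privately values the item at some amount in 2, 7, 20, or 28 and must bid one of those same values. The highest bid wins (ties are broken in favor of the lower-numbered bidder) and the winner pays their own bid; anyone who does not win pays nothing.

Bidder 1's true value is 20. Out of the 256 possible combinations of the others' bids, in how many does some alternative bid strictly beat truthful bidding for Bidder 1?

Others bid (2, 2, 2, 2): truth gives 0; bid 2 gives 18 > 0. Violating.
Others bid (2, 2, 2, 7): truth gives 0; bid 7 gives 13 > 0. Violating.
Others bid (2, 2, 7, 2): truth gives 0; bid 7 gives 13 > 0. Violating.
Others bid (2, 2, 7, 7): truth gives 0; bid 7 gives 13 > 0. Violating.
Others bid (2, 2, 2, 20): truth gives 0; no alternative beats it.
Others bid (2, 2, 2, 28): truth gives 0; no alternative beats it.
(Checking all 256 profiles: 16 have a profitable deviation, 240 do not.)

16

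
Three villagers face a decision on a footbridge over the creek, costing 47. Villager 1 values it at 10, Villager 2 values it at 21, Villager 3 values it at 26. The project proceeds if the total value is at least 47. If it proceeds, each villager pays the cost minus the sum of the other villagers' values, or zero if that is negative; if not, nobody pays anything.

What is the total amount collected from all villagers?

27

Total value 57 ≥ cost 47, so it is built.
Villager 1: others sum to 47; max(0, 47 - 47) = 0.
Villager 2: others sum to 36; max(0, 47 - 36) = 11.
Villager 3: others sum to 31; max(0, 47 - 31) = 16.
Total collected = 0 + 11 + 16 = 27.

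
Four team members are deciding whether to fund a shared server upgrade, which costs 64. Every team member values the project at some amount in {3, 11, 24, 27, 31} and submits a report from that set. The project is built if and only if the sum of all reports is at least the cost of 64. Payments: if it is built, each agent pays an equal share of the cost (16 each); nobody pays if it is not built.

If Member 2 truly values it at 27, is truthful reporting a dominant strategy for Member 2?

No

Consider the case where Member 1 reports 3, Member 3 reports 3 and Member 4 reports 27.
Truthful report 27: project not built, utility 0.
Report 31 instead: project built, pays 16, utility 27 - 16 = 11.
Since 11 > 0, reporting 31 is strictly better here, so truthful reporting is not dominant.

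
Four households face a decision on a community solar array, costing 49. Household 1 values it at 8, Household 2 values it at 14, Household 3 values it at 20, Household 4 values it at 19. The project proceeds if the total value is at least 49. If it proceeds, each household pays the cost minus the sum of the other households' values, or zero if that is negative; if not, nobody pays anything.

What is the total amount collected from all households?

17

Total value 61 ≥ cost 49, so it is built.
Household 1: others sum to 53; max(0, 49 - 53) = 0.
Household 2: others sum to 47; max(0, 49 - 47) = 2.
Household 3: others sum to 41; max(0, 49 - 41) = 8.
Household 4: others sum to 42; max(0, 49 - 42) = 7.
Total collected = 0 + 2 + 8 + 7 = 17.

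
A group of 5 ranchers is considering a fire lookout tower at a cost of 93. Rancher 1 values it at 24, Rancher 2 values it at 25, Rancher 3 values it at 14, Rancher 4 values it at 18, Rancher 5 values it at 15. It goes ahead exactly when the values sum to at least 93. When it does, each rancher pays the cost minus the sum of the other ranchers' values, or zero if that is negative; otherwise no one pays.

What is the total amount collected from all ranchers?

81

Total value 96 ≥ cost 93, so it is built.
Rancher 1: others sum to 72; max(0, 93 - 72) = 21.
Rancher 2: others sum to 71; max(0, 93 - 71) = 22.
Rancher 3: others sum to 82; max(0, 93 - 82) = 11.
Rancher 4: others sum to 78; max(0, 93 - 78) = 15.
Rancher 5: others sum to 81; max(0, 93 - 81) = 12.
Total collected = 21 + 22 + 11 + 15 + 12 = 81.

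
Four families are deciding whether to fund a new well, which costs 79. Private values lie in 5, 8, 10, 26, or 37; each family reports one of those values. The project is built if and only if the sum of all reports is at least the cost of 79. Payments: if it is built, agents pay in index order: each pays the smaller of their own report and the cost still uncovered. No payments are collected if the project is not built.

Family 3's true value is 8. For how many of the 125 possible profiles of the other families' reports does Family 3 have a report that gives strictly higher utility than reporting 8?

Others report (5, 37, 37): truth gives 0; report 5 gives 3 > 0. Violating.
Others report (8, 37, 37): truth gives 0; report 5 gives 3 > 0. Violating.
Others report (10, 37, 37): truth gives 0; report 5 gives 3 > 0. Violating.
Others report (26, 26, 26): truth gives 0; report 5 gives 3 > 0. Violating.
Others report (5, 5, 5): truth gives 0; no alternative beats it.
Others report (5, 5, 8): truth gives 0; no alternative beats it.
(Checking all 125 profiles: 12 have a profitable deviation, 113 do not.)

12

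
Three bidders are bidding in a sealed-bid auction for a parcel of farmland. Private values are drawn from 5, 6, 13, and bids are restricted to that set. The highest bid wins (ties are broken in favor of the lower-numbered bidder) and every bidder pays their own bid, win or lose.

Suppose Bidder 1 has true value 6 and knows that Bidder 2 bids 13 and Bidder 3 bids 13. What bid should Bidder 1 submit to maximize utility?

5

Bid 5: loses but pays 5, utility -5.
Bid 6: loses but pays 6, utility -6.
Bid 13: wins, pays 13, utility 6 - 13 = -7.
The best choice is 5 with utility -5.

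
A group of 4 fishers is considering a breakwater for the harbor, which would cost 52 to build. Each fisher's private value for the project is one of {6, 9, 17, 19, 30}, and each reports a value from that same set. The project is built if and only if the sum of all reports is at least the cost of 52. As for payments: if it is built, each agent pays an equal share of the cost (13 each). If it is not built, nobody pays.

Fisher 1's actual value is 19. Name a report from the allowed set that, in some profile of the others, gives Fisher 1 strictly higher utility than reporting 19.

Suppose Fisher 2 reports 6, Fisher 3 reports 6 and Fisher 4 reports 17.
Report 19: project not built, utility 0.
Report 30: project built, pays 13, utility 19 - 13 = 6.
So reporting 30 beats truth here (6 > 0).

30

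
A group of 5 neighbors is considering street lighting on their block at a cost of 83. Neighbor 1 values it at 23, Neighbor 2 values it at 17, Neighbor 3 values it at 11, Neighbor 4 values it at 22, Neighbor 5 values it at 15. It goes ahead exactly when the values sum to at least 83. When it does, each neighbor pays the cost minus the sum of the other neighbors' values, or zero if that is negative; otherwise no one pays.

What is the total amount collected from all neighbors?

63

Total value 88 ≥ cost 83, so it is built.
Neighbor 1: others sum to 65; max(0, 83 - 65) = 18.
Neighbor 2: others sum to 71; max(0, 83 - 71) = 12.
Neighbor 3: others sum to 77; max(0, 83 - 77) = 6.
Neighbor 4: others sum to 66; max(0, 83 - 66) = 17.
Neighbor 5: others sum to 73; max(0, 83 - 73) = 10.
Total collected = 18 + 12 + 6 + 17 + 10 = 63.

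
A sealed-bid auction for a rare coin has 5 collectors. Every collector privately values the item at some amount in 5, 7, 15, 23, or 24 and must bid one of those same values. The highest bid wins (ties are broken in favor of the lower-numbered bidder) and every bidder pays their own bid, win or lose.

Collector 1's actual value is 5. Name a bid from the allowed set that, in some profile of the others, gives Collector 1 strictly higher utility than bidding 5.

Suppose Collector 2 bids 5, Collector 3 bids 5, Collector 4 bids 5 and Collector 5 bids 7.
Bid 5: loses but pays 5, utility -5.
Bid 7: wins, pays 7, utility 5 - 7 = -2.
So bidding 7 beats truth here (-2 > -5).

7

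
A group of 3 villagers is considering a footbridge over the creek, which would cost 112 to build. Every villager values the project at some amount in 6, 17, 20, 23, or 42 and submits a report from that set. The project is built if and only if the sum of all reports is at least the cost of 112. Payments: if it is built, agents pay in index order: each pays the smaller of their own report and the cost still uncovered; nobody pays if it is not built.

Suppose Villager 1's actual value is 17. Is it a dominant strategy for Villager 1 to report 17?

Check each profile of the others' reports and compare truth against every alternative report.
Others report (6, 6): truth gives 0, best alternative gives 0.
Others report (6, 17): truth gives 0, best alternative gives 0.
Others report (6, 20): truth gives 0, best alternative gives 0.
Others report (6, 23): truth gives 0, best alternative gives 0.
Others report (6, 42): truth gives 0, best alternative gives 0.
Others report (17, 6): truth gives 0, best alternative gives 0.
(Remaining 19 profiles checked similarly; truth is weakly best in each.)
In every case the truthful report is at least as good as any alternative, so it is a dominant strategy.

Yes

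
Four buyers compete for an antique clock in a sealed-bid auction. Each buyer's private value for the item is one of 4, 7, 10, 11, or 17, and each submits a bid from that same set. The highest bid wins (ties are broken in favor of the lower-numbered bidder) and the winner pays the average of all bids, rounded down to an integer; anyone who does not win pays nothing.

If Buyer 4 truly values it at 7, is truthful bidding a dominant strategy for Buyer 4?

Consider the case where Buyer 1 bids 4, Buyer 2 bids 4 and Buyer 3 bids 7.
Truthful bid 7: loses, pays 0, utility 0.
Bid 10 instead: wins, pays 6, utility 7 - 6 = 1.
Since 1 > 0, bidding 10 is strictly better here, so truthful bidding is not dominant.

No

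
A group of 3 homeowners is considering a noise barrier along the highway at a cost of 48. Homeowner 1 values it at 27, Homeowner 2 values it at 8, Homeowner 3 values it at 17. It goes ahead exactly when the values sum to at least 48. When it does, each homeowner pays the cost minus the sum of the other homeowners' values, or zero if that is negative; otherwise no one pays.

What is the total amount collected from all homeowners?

Total value 52 ≥ cost 48, so it is built.
Homeowner 1: others sum to 25; max(0, 48 - 25) = 23.
Homeowner 2: others sum to 44; max(0, 48 - 44) = 4.
Homeowner 3: others sum to 35; max(0, 48 - 35) = 13.
Total collected = 23 + 4 + 13 = 40.

40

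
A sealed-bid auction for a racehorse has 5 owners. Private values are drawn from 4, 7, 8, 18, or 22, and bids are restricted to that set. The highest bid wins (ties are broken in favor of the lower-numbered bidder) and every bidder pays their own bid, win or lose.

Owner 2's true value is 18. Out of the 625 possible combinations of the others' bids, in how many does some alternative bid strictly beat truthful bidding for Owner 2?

Others bid (4, 4, 4, 4): truth gives 0; bid 7 gives 11 > 0. Violating.
Others bid (4, 4, 4, 7): truth gives 0; bid 7 gives 11 > 0. Violating.
Others bid (4, 4, 4, 8): truth gives 0; bid 8 gives 10 > 0. Violating.
Others bid (4, 4, 4, 22): truth gives -18; bid 4 gives -4 > -18. Violating.
Others bid (4, 4, 4, 18): truth gives 0; no alternative beats it.
Others bid (4, 4, 7, 18): truth gives 0; no alternative beats it.
(Checking all 625 profiles: 487 have a profitable deviation, 138 do not.)

487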